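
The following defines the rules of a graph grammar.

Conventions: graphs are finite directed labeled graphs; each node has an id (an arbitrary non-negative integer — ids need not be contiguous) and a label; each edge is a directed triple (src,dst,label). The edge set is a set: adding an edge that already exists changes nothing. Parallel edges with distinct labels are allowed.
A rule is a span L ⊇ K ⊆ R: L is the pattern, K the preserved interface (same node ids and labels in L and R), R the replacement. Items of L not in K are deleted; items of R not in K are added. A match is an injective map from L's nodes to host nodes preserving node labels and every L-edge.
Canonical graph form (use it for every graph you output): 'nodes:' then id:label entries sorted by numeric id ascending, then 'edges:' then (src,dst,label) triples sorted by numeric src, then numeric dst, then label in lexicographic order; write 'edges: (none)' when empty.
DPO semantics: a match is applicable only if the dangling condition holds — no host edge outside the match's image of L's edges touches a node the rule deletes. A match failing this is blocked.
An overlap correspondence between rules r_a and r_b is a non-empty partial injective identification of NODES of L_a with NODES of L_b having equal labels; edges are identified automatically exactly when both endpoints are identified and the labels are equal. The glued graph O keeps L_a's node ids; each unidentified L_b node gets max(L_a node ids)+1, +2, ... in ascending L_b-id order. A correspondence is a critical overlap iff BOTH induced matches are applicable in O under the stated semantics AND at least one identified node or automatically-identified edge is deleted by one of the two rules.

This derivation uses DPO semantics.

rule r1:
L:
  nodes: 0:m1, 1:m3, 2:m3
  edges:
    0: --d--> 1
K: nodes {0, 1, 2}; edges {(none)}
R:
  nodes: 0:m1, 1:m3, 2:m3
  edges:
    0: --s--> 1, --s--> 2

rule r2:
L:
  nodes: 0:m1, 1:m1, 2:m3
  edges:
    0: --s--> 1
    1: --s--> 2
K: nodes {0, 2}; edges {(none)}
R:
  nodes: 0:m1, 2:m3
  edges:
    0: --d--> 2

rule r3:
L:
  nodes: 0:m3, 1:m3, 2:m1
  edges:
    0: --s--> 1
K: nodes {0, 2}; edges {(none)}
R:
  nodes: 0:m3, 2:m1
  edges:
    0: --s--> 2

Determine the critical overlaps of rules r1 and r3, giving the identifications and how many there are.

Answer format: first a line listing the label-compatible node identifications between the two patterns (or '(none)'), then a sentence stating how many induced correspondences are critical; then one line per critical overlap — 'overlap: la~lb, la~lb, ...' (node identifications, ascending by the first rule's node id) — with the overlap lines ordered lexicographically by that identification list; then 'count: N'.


label-compatible node identifications between L(r1) and L(r3): 0~2, 1~0, 1~1, 2~0, 2~1
4 of the induced correspondences are critical overlaps of r1 and r3.
overlap: 0~2, 1~0, 2~1
overlap: 0~2, 2~1
overlap: 1~0, 2~1
overlap: 2~1
count: 4


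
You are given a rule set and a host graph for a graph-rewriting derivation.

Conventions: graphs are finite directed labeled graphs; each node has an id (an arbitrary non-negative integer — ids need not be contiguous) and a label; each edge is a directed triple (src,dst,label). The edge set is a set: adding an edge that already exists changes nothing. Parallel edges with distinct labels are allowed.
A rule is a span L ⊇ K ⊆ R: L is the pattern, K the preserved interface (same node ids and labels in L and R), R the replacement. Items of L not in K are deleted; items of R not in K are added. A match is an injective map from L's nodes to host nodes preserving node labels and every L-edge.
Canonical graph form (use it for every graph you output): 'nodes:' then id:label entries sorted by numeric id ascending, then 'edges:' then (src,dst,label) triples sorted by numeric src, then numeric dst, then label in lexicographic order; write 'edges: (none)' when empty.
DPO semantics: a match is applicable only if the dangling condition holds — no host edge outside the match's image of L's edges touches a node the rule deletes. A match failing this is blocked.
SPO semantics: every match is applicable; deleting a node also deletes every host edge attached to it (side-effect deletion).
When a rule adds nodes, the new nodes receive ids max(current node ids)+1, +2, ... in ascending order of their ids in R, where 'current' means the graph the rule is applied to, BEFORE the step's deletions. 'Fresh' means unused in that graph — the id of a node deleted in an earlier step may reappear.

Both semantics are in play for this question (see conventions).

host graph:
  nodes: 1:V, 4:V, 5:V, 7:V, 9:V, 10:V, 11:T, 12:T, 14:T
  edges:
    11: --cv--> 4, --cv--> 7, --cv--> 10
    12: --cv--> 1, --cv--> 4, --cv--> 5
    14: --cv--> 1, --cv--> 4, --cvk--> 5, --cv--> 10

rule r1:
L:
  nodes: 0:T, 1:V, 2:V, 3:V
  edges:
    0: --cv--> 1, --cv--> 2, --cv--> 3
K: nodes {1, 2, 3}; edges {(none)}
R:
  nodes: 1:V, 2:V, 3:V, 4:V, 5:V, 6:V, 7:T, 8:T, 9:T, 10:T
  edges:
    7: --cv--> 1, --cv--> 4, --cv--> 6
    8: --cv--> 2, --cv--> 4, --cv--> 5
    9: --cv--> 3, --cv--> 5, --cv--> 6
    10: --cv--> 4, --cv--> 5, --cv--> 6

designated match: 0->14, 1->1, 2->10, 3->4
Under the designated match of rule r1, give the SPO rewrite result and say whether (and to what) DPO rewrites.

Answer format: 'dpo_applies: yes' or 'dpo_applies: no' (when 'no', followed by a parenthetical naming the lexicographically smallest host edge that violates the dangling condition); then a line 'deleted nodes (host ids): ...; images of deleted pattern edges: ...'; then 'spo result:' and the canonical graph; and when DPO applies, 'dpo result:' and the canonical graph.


dpo_applies: no
(the rule deletes node 14, which keeps host edge (14,5,cvk) outside the match image — the dangling condition fails, DPO blocks; SPO proceeds and side-deletes such edges)
deleted nodes (host ids): 14; images of deleted pattern edges: (14,1,cv); (14,4,cv); (14,10,cv)
spo result:
nodes: 1:V, 4:V, 5:V, 7:V, 9:V, 10:V, 11:T, 12:T, 15:V, 16:V, 17:V, 18:T, 19:T, 20:T, 21:T
edges: (11,4,cv); (11,7,cv); (11,10,cv); (12,1,cv); (12,4,cv); (12,5,cv); (18,1,cv); (18,15,cv); (18,17,cv); (19,10,cv); (19,15,cv); (19,16,cv); (20,4,cv); (20,16,cv); (20,17,cv); (21,15,cv); (21,16,cv); (21,17,cv)


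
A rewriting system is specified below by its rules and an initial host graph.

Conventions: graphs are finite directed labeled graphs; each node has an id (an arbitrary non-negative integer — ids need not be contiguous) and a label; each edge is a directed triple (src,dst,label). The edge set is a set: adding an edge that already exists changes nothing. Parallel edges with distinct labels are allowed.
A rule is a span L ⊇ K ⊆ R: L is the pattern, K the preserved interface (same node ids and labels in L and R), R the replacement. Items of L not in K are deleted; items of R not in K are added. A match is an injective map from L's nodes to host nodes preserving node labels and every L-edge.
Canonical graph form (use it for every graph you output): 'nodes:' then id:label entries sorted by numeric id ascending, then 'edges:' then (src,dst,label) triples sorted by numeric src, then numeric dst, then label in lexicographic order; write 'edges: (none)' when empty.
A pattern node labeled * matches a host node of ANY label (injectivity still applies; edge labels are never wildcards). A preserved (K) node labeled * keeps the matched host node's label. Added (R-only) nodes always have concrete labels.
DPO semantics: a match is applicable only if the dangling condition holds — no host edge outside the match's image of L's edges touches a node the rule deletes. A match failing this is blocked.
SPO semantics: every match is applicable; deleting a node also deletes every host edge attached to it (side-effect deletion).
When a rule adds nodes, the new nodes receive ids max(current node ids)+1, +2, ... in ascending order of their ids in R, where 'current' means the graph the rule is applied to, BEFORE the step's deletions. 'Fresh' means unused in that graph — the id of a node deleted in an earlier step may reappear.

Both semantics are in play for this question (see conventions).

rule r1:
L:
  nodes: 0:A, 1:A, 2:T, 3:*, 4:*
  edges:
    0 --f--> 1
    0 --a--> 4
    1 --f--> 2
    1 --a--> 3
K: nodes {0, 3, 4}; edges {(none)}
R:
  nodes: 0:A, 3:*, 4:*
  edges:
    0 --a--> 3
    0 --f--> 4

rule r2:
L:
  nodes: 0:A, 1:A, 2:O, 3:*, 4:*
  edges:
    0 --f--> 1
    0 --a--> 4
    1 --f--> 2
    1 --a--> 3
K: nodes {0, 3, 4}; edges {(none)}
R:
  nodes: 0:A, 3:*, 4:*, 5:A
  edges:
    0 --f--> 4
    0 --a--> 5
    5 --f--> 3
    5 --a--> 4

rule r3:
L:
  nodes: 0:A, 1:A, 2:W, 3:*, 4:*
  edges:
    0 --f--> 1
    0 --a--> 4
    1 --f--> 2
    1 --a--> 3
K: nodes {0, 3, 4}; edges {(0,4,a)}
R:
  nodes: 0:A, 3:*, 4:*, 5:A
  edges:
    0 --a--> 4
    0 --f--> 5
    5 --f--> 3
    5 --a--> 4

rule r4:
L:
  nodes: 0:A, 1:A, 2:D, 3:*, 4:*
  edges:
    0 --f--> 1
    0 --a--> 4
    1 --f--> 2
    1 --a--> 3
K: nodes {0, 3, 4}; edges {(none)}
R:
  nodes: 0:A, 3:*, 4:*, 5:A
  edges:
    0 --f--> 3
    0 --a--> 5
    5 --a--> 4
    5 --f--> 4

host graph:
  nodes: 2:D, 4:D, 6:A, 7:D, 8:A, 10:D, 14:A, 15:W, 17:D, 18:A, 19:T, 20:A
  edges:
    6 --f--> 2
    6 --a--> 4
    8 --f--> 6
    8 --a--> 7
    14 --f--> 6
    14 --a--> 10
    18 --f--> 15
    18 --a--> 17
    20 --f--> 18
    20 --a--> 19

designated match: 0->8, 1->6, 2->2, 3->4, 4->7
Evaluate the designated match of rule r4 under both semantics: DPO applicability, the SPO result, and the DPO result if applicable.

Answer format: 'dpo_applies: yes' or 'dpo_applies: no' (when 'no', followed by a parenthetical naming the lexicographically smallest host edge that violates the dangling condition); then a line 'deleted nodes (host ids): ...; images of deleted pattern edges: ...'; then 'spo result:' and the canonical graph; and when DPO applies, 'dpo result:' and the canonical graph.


dpo_applies: no
(the rule deletes node 6, which keeps host edge (14,6,f) outside the match image — the dangling condition fails, DPO blocks; SPO proceeds and side-deletes such edges)
deleted nodes (host ids): 2, 6; images of deleted pattern edges: (6,2,f); (6,4,a); (8,6,f); (8,7,a)
spo result:
nodes: 4:D, 7:D, 8:A, 10:D, 14:A, 15:W, 17:D, 18:A, 19:T, 20:A, 21:A
edges: (8,4,f); (8,21,a); (14,10,a); (18,15,f); (18,17,a); (20,18,f); (20,19,a); (21,7,a); (21,7,f)


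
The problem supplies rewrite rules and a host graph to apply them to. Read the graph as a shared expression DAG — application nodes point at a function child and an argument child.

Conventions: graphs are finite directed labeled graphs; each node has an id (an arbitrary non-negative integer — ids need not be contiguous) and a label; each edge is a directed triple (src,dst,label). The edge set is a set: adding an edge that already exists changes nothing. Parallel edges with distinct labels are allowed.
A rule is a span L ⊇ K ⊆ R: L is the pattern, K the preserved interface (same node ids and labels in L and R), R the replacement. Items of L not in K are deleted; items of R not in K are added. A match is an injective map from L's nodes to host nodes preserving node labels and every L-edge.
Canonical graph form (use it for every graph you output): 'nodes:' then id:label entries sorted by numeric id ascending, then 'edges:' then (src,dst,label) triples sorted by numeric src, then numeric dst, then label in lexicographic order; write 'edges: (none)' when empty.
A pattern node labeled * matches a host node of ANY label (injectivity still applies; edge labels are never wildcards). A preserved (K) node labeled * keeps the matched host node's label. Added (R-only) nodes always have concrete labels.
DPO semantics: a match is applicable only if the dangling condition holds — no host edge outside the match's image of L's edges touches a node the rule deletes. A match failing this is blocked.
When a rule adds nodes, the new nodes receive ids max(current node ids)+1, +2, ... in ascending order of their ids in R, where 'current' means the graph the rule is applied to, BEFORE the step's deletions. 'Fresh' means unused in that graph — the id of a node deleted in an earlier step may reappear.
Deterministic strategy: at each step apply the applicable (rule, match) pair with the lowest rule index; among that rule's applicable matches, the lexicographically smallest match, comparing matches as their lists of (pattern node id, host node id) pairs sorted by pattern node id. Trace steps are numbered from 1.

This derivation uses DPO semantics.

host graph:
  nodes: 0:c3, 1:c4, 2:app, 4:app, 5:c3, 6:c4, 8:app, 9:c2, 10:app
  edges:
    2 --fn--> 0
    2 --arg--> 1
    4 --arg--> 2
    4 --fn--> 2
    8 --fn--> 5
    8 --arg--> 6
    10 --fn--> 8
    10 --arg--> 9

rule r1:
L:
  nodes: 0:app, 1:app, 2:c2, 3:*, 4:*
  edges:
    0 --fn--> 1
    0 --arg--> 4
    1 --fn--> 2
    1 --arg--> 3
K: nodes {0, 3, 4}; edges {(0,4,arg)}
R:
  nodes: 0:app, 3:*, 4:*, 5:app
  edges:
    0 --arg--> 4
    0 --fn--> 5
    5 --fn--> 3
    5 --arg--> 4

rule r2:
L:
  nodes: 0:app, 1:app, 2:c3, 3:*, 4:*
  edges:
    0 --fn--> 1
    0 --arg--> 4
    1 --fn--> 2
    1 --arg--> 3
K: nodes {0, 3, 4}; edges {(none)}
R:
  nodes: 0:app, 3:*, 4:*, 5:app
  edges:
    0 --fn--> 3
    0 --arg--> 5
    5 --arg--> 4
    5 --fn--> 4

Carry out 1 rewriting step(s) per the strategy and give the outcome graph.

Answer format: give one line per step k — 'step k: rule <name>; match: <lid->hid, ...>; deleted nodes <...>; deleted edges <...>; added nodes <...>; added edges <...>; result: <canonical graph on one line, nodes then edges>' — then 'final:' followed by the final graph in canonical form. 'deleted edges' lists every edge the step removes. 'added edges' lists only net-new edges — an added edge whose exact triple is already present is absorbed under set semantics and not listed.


step 1: rule r2; match: 0->10, 1->8, 2->5, 3->6, 4->9; deleted nodes 5, 8; deleted edges (8,5,fn); (8,6,arg); (10,8,fn); (10,9,arg); added nodes 11; added edges (10,6,fn); (10,11,arg); (11,9,arg); (11,9,fn); result: nodes: 0:c3, 1:c4, 2:app, 4:app, 6:c4, 9:c2, 10:app, 11:app edges: (2,0,fn); (2,1,arg); (4,2,arg); (4,2,fn); (10,6,fn); (10,11,arg); (11,9,arg); (11,9,fn)
final:
nodes: 0:c3, 1:c4, 2:app, 4:app, 6:c4, 9:c2, 10:app, 11:app
edges: (2,0,fn); (2,1,arg); (4,2,arg); (4,2,fn); (10,6,fn); (10,11,arg); (11,9,arg); (11,9,fn)


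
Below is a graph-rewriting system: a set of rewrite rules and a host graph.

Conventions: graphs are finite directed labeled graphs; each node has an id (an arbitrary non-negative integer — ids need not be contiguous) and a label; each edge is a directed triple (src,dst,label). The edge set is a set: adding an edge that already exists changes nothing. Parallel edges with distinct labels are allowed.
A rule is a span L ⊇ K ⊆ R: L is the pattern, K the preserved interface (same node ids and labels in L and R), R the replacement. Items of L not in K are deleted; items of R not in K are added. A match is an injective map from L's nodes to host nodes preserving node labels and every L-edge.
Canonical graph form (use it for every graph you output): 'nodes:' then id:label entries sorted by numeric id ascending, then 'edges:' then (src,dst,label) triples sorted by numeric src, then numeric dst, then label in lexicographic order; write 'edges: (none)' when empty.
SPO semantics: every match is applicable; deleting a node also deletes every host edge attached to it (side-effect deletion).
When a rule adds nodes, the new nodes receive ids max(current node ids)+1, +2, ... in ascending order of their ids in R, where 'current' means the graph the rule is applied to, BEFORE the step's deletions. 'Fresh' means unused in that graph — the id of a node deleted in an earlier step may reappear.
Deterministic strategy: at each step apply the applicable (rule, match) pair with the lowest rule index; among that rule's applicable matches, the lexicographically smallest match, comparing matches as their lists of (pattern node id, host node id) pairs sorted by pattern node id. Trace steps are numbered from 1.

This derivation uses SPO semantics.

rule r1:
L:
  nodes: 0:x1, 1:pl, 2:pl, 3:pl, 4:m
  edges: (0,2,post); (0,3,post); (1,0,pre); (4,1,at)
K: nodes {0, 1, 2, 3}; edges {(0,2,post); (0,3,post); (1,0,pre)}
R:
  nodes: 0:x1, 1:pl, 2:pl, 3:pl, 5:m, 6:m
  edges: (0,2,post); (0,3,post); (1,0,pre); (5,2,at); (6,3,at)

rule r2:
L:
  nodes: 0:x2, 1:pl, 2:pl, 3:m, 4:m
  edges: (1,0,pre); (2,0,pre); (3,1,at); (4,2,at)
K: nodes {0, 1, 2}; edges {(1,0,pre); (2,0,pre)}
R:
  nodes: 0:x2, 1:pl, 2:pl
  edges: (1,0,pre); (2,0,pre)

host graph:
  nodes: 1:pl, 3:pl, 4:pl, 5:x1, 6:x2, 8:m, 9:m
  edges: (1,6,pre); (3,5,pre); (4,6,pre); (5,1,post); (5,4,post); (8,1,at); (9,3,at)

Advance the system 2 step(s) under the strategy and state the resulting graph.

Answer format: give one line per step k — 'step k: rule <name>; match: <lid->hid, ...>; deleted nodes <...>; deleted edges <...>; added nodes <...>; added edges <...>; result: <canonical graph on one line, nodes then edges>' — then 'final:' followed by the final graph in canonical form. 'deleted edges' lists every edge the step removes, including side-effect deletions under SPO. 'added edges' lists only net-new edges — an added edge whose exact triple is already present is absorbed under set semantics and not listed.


step 1: rule r1; match: 0->5, 1->3, 2->1, 3->4, 4->9; deleted nodes 9; deleted edges (9,3,at); added nodes 10, 11; added edges (10,1,at); (11,4,at); result: nodes: 1:pl, 3:pl, 4:pl, 5:x1, 6:x2, 8:m, 10:m, 11:m edges: (1,6,pre); (3,5,pre); (4,6,pre); (5,1,post); (5,4,post); (8,1,at); (10,1,at); (11,4,at)
step 2: rule r2; match: 0->6, 1->1, 2->4, 3->8, 4->11; deleted nodes 8, 11; deleted edges (8,1,at); (11,4,at); added nodes (none); added edges (none); result: nodes: 1:pl, 3:pl, 4:pl, 5:x1, 6:x2, 10:m edges: (1,6,pre); (3,5,pre); (4,6,pre); (5,1,post); (5,4,post); (10,1,at)
final:
nodes: 1:pl, 3:pl, 4:pl, 5:x1, 6:x2, 10:m
edges: (1,6,pre); (3,5,pre); (4,6,pre); (5,1,post); (5,4,post); (10,1,at)


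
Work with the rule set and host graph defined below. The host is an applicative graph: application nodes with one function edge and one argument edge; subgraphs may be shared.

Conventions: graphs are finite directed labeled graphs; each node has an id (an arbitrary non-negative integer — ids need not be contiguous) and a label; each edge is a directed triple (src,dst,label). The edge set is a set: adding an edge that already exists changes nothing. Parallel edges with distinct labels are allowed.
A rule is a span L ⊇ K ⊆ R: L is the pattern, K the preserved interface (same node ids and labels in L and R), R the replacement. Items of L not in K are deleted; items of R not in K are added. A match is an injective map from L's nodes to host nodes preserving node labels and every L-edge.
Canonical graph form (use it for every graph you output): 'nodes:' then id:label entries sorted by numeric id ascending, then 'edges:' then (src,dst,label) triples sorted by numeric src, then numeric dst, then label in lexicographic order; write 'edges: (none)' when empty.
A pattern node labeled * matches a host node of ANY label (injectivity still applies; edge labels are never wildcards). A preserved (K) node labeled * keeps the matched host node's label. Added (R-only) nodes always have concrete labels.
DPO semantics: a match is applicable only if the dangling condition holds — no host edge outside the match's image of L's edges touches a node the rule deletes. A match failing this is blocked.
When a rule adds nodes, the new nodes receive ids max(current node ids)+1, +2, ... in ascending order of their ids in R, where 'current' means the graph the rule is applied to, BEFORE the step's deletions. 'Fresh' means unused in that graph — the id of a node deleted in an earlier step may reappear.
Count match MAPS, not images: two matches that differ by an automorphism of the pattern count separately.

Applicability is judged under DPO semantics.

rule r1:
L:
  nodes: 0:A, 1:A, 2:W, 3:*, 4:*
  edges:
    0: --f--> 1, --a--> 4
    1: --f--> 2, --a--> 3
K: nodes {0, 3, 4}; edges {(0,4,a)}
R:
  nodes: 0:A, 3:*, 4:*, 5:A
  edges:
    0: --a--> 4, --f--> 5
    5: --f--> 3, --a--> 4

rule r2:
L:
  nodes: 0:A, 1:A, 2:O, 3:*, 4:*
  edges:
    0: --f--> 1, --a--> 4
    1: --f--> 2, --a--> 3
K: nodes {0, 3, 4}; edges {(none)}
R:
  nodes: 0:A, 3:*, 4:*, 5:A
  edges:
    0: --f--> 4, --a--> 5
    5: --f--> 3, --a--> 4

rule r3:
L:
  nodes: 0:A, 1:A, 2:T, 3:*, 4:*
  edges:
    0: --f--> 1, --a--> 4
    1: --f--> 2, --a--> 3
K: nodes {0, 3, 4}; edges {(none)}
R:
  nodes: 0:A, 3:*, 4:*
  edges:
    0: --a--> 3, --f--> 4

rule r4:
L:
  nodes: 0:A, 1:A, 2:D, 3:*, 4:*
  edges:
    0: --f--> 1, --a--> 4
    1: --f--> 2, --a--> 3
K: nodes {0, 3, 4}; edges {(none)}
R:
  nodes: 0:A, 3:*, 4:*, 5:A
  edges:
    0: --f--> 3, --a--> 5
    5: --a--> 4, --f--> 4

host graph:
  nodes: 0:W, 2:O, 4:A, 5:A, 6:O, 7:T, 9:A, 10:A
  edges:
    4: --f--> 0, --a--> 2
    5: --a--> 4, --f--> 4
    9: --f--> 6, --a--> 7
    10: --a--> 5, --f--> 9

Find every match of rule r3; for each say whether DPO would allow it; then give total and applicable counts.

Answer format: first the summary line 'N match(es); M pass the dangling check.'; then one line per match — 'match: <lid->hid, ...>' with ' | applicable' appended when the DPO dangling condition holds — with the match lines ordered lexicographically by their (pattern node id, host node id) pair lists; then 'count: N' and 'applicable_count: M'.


0 match(es); 0 pass the dangling check.
count: 0
applicable_count: 0


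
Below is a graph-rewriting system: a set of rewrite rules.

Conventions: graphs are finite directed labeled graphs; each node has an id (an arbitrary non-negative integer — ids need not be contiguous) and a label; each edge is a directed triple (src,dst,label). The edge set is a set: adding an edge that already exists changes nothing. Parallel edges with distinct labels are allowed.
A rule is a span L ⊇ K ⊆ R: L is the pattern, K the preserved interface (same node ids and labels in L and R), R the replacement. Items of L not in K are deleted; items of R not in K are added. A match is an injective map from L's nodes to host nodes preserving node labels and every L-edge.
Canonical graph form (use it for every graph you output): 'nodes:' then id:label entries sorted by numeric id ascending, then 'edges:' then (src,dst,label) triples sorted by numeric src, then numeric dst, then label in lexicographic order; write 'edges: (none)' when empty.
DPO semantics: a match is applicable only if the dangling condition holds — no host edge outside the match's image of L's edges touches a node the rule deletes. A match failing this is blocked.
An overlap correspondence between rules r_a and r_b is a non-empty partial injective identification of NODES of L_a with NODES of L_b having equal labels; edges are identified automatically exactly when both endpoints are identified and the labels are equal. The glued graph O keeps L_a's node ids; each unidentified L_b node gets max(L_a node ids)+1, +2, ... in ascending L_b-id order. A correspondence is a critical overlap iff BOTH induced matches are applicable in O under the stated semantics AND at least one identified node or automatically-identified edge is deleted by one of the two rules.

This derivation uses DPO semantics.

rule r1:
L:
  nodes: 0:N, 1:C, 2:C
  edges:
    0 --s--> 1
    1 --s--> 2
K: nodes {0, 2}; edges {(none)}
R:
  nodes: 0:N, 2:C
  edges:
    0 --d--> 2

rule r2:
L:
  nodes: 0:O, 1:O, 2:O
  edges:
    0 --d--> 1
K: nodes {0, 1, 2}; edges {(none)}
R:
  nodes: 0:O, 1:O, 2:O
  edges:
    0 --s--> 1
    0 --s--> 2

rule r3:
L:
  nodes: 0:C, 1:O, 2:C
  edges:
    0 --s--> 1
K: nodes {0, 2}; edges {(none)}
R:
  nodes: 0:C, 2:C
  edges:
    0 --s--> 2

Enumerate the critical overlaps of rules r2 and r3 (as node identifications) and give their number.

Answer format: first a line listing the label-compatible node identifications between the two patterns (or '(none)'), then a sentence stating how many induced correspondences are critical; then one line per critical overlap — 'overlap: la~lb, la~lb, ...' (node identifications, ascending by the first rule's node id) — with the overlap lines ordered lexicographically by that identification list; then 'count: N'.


label-compatible node identifications between L(r2) and L(r3): 0~1, 1~1, 2~1
1 of the induced correspondences is a critical overlap of r2 and r3.
overlap: 2~1
count: 1


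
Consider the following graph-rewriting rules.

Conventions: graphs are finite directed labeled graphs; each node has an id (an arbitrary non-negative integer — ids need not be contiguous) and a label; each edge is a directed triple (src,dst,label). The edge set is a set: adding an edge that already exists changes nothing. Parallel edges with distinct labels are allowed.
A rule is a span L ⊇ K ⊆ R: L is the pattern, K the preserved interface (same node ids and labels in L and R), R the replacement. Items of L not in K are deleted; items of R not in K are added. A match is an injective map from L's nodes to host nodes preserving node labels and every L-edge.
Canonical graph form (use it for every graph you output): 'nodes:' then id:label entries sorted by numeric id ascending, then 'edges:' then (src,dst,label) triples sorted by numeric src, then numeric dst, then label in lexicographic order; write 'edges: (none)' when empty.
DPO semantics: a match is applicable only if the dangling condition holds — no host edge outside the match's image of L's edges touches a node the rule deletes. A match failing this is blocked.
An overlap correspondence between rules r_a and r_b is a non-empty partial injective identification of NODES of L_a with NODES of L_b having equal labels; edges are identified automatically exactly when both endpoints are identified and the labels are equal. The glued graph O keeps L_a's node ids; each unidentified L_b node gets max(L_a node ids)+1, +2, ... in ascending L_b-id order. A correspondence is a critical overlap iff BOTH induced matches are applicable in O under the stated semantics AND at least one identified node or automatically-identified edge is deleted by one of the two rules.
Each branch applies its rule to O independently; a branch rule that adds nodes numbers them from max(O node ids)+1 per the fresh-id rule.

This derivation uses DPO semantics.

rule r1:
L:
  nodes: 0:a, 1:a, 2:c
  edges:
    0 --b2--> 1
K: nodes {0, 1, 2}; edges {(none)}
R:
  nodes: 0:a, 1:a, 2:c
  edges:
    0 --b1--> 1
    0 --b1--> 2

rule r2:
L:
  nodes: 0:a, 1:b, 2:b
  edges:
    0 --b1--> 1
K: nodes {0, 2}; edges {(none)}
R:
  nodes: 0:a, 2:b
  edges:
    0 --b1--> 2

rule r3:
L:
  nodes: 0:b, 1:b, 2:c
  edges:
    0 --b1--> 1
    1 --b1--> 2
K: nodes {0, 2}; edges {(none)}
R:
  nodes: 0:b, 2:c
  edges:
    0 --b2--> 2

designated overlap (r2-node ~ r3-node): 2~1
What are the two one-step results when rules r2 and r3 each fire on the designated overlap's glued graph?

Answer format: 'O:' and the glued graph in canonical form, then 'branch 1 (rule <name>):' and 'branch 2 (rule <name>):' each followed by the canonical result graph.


O:
nodes: 0:a, 1:b, 2:b, 3:b, 4:c
edges: (0,1,b1); (2,4,b1); (3,2,b1)
branch 1 (rule r2):
nodes: 0:a, 2:b, 3:b, 4:c
edges: (0,2,b1); (2,4,b1); (3,2,b1)
branch 2 (rule r3):
nodes: 0:a, 1:b, 3:b, 4:c
edges: (0,1,b1); (3,4,b2)


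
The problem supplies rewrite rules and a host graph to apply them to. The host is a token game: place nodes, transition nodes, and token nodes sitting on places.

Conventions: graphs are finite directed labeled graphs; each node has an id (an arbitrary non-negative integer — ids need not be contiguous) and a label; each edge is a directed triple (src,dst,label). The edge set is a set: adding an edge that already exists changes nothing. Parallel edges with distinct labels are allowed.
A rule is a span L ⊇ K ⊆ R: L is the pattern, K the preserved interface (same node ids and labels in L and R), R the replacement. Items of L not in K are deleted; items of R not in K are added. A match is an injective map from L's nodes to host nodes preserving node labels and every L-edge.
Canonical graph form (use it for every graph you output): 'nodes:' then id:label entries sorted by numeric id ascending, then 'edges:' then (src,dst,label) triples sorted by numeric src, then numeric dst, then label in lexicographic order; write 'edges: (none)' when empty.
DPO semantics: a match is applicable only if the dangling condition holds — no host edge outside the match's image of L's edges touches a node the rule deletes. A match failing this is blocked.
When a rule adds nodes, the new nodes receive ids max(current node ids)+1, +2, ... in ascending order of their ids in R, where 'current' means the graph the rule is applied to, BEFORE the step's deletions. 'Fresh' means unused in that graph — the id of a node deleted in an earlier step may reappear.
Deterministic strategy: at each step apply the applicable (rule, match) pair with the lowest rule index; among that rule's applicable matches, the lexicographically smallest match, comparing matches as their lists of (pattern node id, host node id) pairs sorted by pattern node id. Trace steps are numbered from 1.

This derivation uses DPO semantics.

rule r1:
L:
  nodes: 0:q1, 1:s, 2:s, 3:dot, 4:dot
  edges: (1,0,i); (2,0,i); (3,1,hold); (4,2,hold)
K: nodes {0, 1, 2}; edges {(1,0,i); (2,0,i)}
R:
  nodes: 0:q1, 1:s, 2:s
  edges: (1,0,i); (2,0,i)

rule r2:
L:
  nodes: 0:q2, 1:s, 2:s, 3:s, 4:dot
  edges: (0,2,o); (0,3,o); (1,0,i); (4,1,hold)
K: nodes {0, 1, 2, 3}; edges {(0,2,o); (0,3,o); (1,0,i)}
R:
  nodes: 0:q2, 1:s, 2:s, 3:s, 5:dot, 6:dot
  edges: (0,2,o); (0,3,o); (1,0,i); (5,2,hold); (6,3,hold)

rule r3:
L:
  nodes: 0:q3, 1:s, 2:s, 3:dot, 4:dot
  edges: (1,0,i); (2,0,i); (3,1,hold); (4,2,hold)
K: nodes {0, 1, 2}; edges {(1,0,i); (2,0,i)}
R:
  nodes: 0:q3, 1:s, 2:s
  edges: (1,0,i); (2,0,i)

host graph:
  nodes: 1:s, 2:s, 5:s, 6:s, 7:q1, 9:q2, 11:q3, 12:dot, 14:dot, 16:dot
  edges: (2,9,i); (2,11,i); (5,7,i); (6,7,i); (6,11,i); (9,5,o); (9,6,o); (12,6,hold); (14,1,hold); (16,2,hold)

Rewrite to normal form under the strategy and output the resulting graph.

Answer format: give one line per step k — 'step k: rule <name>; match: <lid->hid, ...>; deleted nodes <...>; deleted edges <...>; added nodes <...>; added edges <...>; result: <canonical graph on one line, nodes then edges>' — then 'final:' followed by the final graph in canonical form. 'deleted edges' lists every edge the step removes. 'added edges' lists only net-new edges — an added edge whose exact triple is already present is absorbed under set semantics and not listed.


step 1: rule r2; match: 0->9, 1->2, 2->5, 3->6, 4->16; deleted nodes 16; deleted edges (16,2,hold); added nodes 17, 18; added edges (17,5,hold); (18,6,hold); result: nodes: 1:s, 2:s, 5:s, 6:s, 7:q1, 9:q2, 11:q3, 12:dot, 14:dot, 17:dot, 18:dot edges: (2,9,i); (2,11,i); (5,7,i); (6,7,i); (6,11,i); (9,5,o); (9,6,o); (12,6,hold); (14,1,hold); (17,5,hold); (18,6,hold)
step 2: rule r1; match: 0->7, 1->5, 2->6, 3->17, 4->12; deleted nodes 12, 17; deleted edges (12,6,hold); (17,5,hold); added nodes (none); added edges (none); result: nodes: 1:s, 2:s, 5:s, 6:s, 7:q1, 9:q2, 11:q3, 14:dot, 18:dot edges: (2,9,i); (2,11,i); (5,7,i); (6,7,i); (6,11,i); (9,5,o); (9,6,o); (14,1,hold); (18,6,hold)
final:
nodes: 1:s, 2:s, 5:s, 6:s, 7:q1, 9:q2, 11:q3, 14:dot, 18:dot
edges: (2,9,i); (2,11,i); (5,7,i); (6,7,i); (6,11,i); (9,5,o); (9,6,o); (14,1,hold); (18,6,hold)


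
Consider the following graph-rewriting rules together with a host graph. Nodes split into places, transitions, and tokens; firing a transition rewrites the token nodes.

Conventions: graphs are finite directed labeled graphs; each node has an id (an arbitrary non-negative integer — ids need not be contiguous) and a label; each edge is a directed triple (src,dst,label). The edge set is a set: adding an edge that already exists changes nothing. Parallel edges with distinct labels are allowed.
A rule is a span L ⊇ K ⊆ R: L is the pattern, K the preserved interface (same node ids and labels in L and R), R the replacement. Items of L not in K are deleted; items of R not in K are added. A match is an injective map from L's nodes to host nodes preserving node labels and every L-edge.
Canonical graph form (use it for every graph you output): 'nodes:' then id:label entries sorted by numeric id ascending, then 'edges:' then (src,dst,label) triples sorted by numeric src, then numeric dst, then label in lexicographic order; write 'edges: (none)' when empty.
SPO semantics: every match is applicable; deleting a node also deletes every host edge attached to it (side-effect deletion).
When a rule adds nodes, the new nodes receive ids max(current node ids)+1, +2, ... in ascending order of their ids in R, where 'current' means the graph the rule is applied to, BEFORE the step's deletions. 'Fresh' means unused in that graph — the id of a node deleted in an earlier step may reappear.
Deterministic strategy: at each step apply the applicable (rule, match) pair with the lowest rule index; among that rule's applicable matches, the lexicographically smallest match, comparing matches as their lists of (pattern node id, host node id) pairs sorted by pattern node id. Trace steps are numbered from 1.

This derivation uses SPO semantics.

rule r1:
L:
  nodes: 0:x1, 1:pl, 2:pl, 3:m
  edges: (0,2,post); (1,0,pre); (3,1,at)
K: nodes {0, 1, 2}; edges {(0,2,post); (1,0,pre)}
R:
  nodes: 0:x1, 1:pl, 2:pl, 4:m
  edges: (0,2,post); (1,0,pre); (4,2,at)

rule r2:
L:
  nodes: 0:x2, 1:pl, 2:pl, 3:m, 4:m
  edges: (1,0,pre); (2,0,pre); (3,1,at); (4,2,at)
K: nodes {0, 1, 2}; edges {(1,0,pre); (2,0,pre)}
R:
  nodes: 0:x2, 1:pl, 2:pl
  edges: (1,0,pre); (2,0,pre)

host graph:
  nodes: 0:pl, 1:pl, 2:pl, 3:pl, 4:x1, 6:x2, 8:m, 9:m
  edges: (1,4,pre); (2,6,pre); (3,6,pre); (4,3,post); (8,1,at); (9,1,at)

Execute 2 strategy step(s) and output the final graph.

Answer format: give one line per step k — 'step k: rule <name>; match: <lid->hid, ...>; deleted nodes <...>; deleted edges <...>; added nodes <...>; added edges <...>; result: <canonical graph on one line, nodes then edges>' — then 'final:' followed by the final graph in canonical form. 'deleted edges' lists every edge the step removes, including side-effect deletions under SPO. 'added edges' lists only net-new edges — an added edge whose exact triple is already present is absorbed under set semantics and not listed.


step 1: rule r1; match: 0->4, 1->1, 2->3, 3->8; deleted nodes 8; deleted edges (8,1,at); added nodes 10; added edges (10,3,at); result: nodes: 0:pl, 1:pl, 2:pl, 3:pl, 4:x1, 6:x2, 9:m, 10:m edges: (1,4,pre); (2,6,pre); (3,6,pre); (4,3,post); (9,1,at); (10,3,at)
step 2: rule r1; match: 0->4, 1->1, 2->3, 3->9; deleted nodes 9; deleted edges (9,1,at); added nodes 11; added edges (11,3,at); result: nodes: 0:pl, 1:pl, 2:pl, 3:pl, 4:x1, 6:x2, 10:m, 11:m edges: (1,4,pre); (2,6,pre); (3,6,pre); (4,3,post); (10,3,at); (11,3,at)
final:
nodes: 0:pl, 1:pl, 2:pl, 3:pl, 4:x1, 6:x2, 10:m, 11:m
edges: (1,4,pre); (2,6,pre); (3,6,pre); (4,3,post); (10,3,at); (11,3,at)


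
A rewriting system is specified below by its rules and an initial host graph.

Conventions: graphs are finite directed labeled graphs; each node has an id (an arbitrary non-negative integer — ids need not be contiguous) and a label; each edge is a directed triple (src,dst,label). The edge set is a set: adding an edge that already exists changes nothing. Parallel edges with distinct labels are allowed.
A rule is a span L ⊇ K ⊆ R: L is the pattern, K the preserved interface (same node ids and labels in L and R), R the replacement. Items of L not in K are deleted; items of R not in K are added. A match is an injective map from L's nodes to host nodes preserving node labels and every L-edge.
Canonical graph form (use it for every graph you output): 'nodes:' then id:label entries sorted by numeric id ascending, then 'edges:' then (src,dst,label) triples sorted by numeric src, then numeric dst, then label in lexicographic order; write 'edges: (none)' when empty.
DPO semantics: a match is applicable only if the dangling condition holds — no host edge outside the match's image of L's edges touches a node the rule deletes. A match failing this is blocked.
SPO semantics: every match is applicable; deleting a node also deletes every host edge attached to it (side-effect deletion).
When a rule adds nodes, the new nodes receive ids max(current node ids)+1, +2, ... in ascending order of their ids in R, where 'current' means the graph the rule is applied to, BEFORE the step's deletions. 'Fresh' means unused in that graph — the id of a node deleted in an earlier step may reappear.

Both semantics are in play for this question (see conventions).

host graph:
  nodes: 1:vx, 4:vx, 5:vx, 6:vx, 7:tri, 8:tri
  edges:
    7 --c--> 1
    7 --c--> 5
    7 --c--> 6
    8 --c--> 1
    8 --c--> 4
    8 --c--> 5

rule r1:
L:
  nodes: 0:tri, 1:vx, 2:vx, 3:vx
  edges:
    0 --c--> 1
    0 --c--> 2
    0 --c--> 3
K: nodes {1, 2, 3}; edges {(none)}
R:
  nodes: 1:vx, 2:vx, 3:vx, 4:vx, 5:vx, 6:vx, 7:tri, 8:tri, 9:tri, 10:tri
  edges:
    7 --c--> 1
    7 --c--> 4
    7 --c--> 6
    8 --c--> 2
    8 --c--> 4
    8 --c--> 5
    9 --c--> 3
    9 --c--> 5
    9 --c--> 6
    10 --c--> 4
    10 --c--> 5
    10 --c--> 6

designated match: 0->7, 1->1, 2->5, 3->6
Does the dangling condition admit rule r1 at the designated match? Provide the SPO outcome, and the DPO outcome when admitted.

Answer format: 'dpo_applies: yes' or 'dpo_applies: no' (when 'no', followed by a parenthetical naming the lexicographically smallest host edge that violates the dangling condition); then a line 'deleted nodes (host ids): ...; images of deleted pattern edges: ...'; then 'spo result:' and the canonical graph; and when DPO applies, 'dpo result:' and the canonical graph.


dpo_applies: yes
deleted nodes (host ids): 7; images of deleted pattern edges: (7,1,c); (7,5,c); (7,6,c)
spo result:
nodes: 1:vx, 4:vx, 5:vx, 6:vx, 8:tri, 9:vx, 10:vx, 11:vx, 12:tri, 13:tri, 14:tri, 15:tri
edges: (8,1,c); (8,4,c); (8,5,c); (12,1,c); (12,9,c); (12,11,c); (13,5,c); (13,9,c); (13,10,c); (14,6,c); (14,10,c); (14,11,c); (15,9,c); (15,10,c); (15,11,c)
dpo result:
nodes: 1:vx, 4:vx, 5:vx, 6:vx, 8:tri, 9:vx, 10:vx, 11:vx, 12:tri, 13:tri, 14:tri, 15:tri
edges: (8,1,c); (8,4,c); (8,5,c); (12,1,c); (12,9,c); (12,11,c); (13,5,c); (13,9,c); (13,10,c); (14,6,c); (14,10,c); (14,11,c); (15,9,c); (15,10,c); (15,11,c)


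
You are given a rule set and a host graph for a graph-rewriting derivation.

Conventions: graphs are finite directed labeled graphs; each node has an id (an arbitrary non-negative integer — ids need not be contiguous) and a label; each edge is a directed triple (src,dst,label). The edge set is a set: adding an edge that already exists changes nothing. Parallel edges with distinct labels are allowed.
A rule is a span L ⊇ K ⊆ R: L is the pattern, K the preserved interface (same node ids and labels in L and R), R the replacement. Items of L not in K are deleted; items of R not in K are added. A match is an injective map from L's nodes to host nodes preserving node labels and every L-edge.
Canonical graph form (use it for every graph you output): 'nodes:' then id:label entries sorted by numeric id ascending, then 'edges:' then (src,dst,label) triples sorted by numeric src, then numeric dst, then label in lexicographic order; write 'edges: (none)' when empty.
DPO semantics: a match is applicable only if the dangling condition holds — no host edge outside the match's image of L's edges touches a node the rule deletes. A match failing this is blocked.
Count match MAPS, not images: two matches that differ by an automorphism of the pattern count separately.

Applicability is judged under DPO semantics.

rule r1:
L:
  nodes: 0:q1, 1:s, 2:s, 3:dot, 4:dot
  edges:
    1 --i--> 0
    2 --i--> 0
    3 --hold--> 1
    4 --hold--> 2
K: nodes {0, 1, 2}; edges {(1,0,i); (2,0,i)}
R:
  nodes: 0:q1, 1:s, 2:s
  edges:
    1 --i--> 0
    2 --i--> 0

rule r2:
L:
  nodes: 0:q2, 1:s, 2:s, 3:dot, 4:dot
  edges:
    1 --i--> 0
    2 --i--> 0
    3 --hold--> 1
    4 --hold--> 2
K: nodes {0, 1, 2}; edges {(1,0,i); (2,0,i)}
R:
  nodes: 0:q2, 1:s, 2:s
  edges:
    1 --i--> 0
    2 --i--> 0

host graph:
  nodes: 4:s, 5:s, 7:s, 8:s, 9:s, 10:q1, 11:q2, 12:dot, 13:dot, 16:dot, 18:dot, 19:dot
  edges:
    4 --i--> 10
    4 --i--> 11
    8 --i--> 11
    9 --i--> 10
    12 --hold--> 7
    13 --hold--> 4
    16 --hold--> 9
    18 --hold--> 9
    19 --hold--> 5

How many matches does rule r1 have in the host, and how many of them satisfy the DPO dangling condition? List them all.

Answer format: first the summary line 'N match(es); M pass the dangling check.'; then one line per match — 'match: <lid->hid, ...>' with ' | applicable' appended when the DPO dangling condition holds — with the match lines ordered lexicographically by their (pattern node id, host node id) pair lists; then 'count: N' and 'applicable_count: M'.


4 match(es); 4 pass the dangling check.
match: 0->10, 1->4, 2->9, 3->13, 4->16 | applicable
match: 0->10, 1->4, 2->9, 3->13, 4->18 | applicable
match: 0->10, 1->9, 2->4, 3->16, 4->13 | applicable
match: 0->10, 1->9, 2->4, 3->18, 4->13 | applicable
count: 4
applicable_count: 4
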